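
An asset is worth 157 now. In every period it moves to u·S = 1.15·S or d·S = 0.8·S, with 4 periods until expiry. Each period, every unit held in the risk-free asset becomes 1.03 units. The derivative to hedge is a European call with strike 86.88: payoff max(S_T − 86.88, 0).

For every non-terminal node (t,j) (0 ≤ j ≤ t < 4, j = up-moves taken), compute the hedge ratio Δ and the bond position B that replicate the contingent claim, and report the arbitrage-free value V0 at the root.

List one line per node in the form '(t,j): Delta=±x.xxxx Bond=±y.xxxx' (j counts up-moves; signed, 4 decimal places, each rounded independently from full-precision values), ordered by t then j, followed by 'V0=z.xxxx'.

Risk-neutral probability p* = (R−d)/(u−d) = (1.03−0.8)/(1.15−0.8) = 0.6571.
At expiry t=4: V(4,0)=0.0000, V(4,1)=5.5616, V(4,2)=46.0048, V(4,3)=104.1419, V(4,4)=187.7140
  t=3,j=0: stock 80.3840 → up 92.4416 (V=5.5616), down 64.3072 (V=0.0000). Price 3.5483; hedge Δ=0.1977, bond B=-12.3420.
  t=3,j=1: stock 115.5520 → up 132.8848 (V=46.0048), down 92.4416 (V=5.5616). Price 31.2025; hedge Δ=1.0000, bond B=-84.3495.
  t=3,j=2: stock 166.1060 → up 191.0219 (V=104.1419), down 132.8848 (V=46.0048). Price 81.7565; hedge Δ=1.0000, bond B=-84.3495.
  t=3,j=3: stock 238.7774 → up 274.5940 (V=187.7140), down 191.0219 (V=104.1419). Price 154.4279; hedge Δ=1.0000, bond B=-84.3495.
  t=2,j=0: stock 100.4800 → up 115.5520 (V=31.2025), down 80.3840 (V=3.5483). Price 21.0884; hedge Δ=0.7863, bond B=-57.9235.
  t=2,j=1: stock 144.4400 → up 166.1060 (V=81.7565), down 115.5520 (V=31.2025). Price 62.5473; hedge Δ=1.0000, bond B=-81.8927.
  t=2,j=2: stock 207.6325 → up 238.7774 (V=154.4279), down 166.1060 (V=81.7565). Price 125.7398; hedge Δ=1.0000, bond B=-81.8927.
  t=1,j=0: stock 125.6000 → up 144.4400 (V=62.5473), down 100.4800 (V=21.0884). Price 46.9250; hedge Δ=0.9431, bond B=-71.5288.
  t=1,j=1: stock 180.5500 → up 207.6325 (V=125.7398), down 144.4400 (V=62.5473). Price 101.0425; hedge Δ=1.0000, bond B=-79.5075.
  t=0,j=0: stock 157.0000 → up 180.5500 (V=101.0425), down 125.6000 (V=46.9250). Price 80.0854; hedge Δ=0.9848, bond B=-74.5359.
Self-financing check: at every node Δ·S+B equals the discounted successor values.

(0,0): Delta=0.9848 Bond=-74.5359
(1,0): Delta=0.9431 Bond=-71.5288
(1,1): Delta=1.0000 Bond=-79.5075
(2,0): Delta=0.7863 Bond=-57.9235
(2,1): Delta=1.0000 Bond=-81.8927
(2,2): Delta=1.0000 Bond=-81.8927
(3,0): Delta=0.1977 Bond=-12.3420
(3,1): Delta=1.0000 Bond=-84.3495
(3,2): Delta=1.0000 Bond=-84.3495
(3,3): Delta=1.0000 Bond=-84.3495
V0=80.0854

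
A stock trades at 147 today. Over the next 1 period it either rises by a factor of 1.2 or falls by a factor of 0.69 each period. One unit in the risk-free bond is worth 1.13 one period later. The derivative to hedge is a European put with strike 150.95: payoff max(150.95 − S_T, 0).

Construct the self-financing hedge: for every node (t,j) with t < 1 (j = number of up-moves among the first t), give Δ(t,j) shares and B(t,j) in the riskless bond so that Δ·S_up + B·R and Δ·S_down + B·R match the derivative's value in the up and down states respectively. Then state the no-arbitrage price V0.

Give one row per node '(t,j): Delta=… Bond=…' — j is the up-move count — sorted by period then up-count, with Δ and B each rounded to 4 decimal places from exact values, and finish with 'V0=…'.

Risk-neutral probability p* = (R−d)/(u−d) = (1.13−0.69)/(1.2−0.69) = 0.8627.
Payoff layer (t=1): V(1,0)=49.5200, V(1,1)=0.0000
(0,0): S=147.0000. Δ = (V_up−V_dn)/(S_up−S_dn) = (0.0000−49.5200)/(176.4000−101.4300) = -0.6605. V = [p*·0.0000 + (1−p*)·49.5200]/1.13 = 6.0149. B = V − Δ·S = 103.1130.
Each (Δ,B) replicates both successor values, so the strategy is self-financing and V0 is arbitrage-free.

(0,0): Delta=-0.6605 Bond=103.1130
V0=6.0149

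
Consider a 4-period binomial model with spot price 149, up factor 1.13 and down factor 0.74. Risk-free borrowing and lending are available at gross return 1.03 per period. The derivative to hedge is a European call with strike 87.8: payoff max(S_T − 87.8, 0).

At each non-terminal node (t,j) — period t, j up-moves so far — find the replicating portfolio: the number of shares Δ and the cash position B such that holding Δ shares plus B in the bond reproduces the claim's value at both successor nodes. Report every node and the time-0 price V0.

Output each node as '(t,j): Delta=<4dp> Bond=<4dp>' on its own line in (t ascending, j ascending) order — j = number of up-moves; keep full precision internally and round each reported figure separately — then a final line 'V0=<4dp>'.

Risk-neutral probability p* = (R−d)/(u−d) = (1.03−0.74)/(1.13−0.74) = 0.7436.
Terminal payoffs: V(4,0)=0.0000, V(4,1)=0.0000, V(4,2)=16.3853, V(4,3)=71.2938, V(4,4)=155.1406
  t=3,j=0: stock 60.3784 → up 68.2276 (V=0.0000), down 44.6800 (V=0.0000). Price 0.0000; hedge Δ=0.0000, bond B=0.0000.
  t=3,j=1: stock 92.1994 → up 104.1853 (V=16.3853), down 68.2276 (V=0.0000). Price 11.8291; hedge Δ=0.4557, bond B=-30.1846.
  t=3,j=2: stock 140.7910 → up 159.0938 (V=71.2938), down 104.1853 (V=16.3853). Price 55.5483; hedge Δ=1.0000, bond B=-85.2427.
  t=3,j=3: stock 214.9917 → up 242.9406 (V=155.1406), down 159.0938 (V=71.2938). Price 129.7489; hedge Δ=1.0000, bond B=-85.2427.
  t=2,j=0: stock 81.5924 → up 92.1994 (V=11.8291), down 60.3784 (V=0.0000). Price 8.5398; hedge Δ=0.3717, bond B=-21.7912.
  t=2,j=1: stock 124.5938 → up 140.7910 (V=55.5483), down 92.1994 (V=11.8291). Price 43.0468; hedge Δ=0.8997, bond B=-69.0536.
  t=2,j=2: stock 190.2581 → up 214.9917 (V=129.7489), down 140.7910 (V=55.5483). Price 107.4982; hedge Δ=1.0000, bond B=-82.7599.
  t=1,j=0: stock 110.2600 → up 124.5938 (V=43.0468), down 81.5924 (V=8.5398). Price 33.2028; hedge Δ=0.8025, bond B=-55.2768.
  t=1,j=1: stock 168.3700 → up 190.2581 (V=107.4982), down 124.5938 (V=43.0468). Price 88.3225; hedge Δ=0.9815, bond B=-76.9374.
  t=0,j=0: stock 149.0000 → up 168.3700 (V=88.3225), down 110.2600 (V=33.2028). Price 72.0284; hedge Δ=0.9485, bond B=-69.3042.
Check: Δ(0,0)·S0 + B(0,0) = 72.0284 = V0.

(0,0): Delta=0.9485 Bond=-69.3042
(1,0): Delta=0.8025 Bond=-55.2768
(1,1): Delta=0.9815 Bond=-76.9374
(2,0): Delta=0.3717 Bond=-21.7912
(2,1): Delta=0.8997 Bond=-69.0536
(2,2): Delta=1.0000 Bond=-82.7599
(3,0): Delta=0.0000 Bond=0.0000
(3,1): Delta=0.4557 Bond=-30.1846
(3,2): Delta=1.0000 Bond=-85.2427
(3,3): Delta=1.0000 Bond=-85.2427
V0=72.0284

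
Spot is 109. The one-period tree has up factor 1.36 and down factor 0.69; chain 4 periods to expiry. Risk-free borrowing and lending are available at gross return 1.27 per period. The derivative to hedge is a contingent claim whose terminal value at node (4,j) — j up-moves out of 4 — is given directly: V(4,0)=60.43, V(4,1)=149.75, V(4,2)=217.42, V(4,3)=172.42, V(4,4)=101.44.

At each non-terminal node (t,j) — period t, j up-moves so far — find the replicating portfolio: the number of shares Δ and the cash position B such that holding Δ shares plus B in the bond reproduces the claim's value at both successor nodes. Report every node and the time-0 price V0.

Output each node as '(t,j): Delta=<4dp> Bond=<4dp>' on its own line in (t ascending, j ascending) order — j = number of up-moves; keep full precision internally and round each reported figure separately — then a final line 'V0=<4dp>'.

(0,0): Delta=-0.3760 Bond=93.2571
(1,0): Delta=-0.2014 Bond=105.3079
(1,1): Delta=-0.3898 Bond=120.4737
(2,0): Delta=1.5983 Bond=40.3415
(2,1): Delta=-0.3431 Bond=148.2341
(2,2): Delta=-0.3934 Bond=153.7414
(3,0): Delta=3.7231 Bond=-24.8475
(3,1): Delta=1.4311 Bond=63.0394
(3,2): Delta=-0.4828 Bond=207.6876
(3,3): Delta=-0.3864 Bond=193.3219
V0=52.2721

Since d<R<u, set p* = (R−d)/(u−d) = 0.8657; price each node as the discounted p*-expectation of its children.
Terminal payoffs: V(4,0)=60.4300, V(4,1)=149.7500, V(4,2)=217.4200, V(4,3)=172.4200, V(4,4)=101.4400
(3,0): S=35.8075. Δ = (V_up−V_dn)/(S_up−S_dn) = (149.7500−60.4300)/(48.6982−24.7072) = 3.7231. V = [p*·149.7500 + (1−p*)·60.4300]/1.27 = 108.4660. B = V − Δ·S = -24.8475.
(3,1): S=70.5771. Δ = (V_up−V_dn)/(S_up−S_dn) = (217.4200−149.7500)/(95.9848−48.6982) = 1.4311. V = [p*·217.4200 + (1−p*)·149.7500]/1.27 = 164.0394. B = V − Δ·S = 63.0394.
(3,2): S=139.1084. Δ = (V_up−V_dn)/(S_up−S_dn) = (172.4200−217.4200)/(189.1874−95.9848) = -0.4828. V = [p*·172.4200 + (1−p*)·217.4200]/1.27 = 140.5234. B = V − Δ·S = 207.6876.
(3,3): S=274.1847. Δ = (V_up−V_dn)/(S_up−S_dn) = (101.4400−172.4200)/(372.8912−189.1874) = -0.3864. V = [p*·101.4400 + (1−p*)·172.4200]/1.27 = 87.3816. B = V − Δ·S = 193.3219.
(2,0): S=51.8949. Δ = (V_up−V_dn)/(S_up−S_dn) = (164.0394−108.4660)/(70.5771−35.8075) = 1.5983. V = [p*·164.0394 + (1−p*)·108.4660]/1.27 = 123.2868. B = V − Δ·S = 40.3415.
(2,1): S=102.2856. Δ = (V_up−V_dn)/(S_up−S_dn) = (140.5234−164.0394)/(139.1084−70.5771) = -0.3431. V = [p*·140.5234 + (1−p*)·164.0394]/1.27 = 113.1357. B = V − Δ·S = 148.2341.
(2,2): S=201.6064. Δ = (V_up−V_dn)/(S_up−S_dn) = (87.3816−140.5234)/(274.1847−139.1084) = -0.3934. V = [p*·87.3816 + (1−p*)·140.5234]/1.27 = 74.4252. B = V − Δ·S = 153.7414.
(1,0): S=75.2100. Δ = (V_up−V_dn)/(S_up−S_dn) = (113.1357−123.2868)/(102.2856−51.8949) = -0.2014. V = [p*·113.1357 + (1−p*)·123.2868]/1.27 = 90.1569. B = V − Δ·S = 105.3079.
(1,1): S=148.2400. Δ = (V_up−V_dn)/(S_up−S_dn) = (74.4252−113.1357)/(201.6064−102.2856) = -0.3898. V = [p*·74.4252 + (1−p*)·113.1357]/1.27 = 62.6970. B = V − Δ·S = 120.4737.
(0,0): S=109.0000. Δ = (V_up−V_dn)/(S_up−S_dn) = (62.6970−90.1569)/(148.2400−75.2100) = -0.3760. V = [p*·62.6970 + (1−p*)·90.1569]/1.27 = 52.2721. B = V − Δ·S = 93.2571.
Check: Δ(0,0)·S0 + B(0,0) = 52.2721 = V0.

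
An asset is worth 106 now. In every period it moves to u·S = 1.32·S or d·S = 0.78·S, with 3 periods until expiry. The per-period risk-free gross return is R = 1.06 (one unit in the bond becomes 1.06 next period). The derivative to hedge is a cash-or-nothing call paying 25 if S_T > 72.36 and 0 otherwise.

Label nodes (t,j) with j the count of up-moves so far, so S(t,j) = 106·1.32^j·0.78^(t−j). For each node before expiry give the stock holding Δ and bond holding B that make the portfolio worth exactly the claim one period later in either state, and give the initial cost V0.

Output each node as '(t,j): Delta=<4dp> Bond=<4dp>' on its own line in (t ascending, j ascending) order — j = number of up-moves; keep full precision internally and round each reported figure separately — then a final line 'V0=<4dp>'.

(0,0): Delta=0.0901 Bond=9.0956
(1,0): Delta=0.2543 Bond=-3.9372
(1,1): Delta=0.0000 Bond=22.2499
(2,0): Delta=0.7179 Bond=-34.0671
(2,1): Delta=0.0000 Bond=23.5849
(2,2): Delta=0.0000 Bond=23.5849
V0=18.6475

No-arbitrage ⇒ martingale measure with p* = (R−d)/(u−d) = 0.5185.
Terminal values V(3,·): V(3,0)=0.0000, V(3,1)=25.0000, V(3,2)=25.0000, V(3,3)=25.0000
(2,0): S=64.4904. Δ = (V_up−V_dn)/(S_up−S_dn) = (25.0000−0.0000)/(85.1273−50.3025) = 0.7179. V = [p*·25.0000 + (1−p*)·0.0000]/1.06 = 12.2292. B = V − Δ·S = -34.0671.
(2,1): S=109.1376. Δ = (V_up−V_dn)/(S_up−S_dn) = (25.0000−25.0000)/(144.0616−85.1273) = 0.0000. V = [p*·25.0000 + (1−p*)·25.0000]/1.06 = 23.5849. B = V − Δ·S = 23.5849.
(2,2): S=184.6944. Δ = (V_up−V_dn)/(S_up−S_dn) = (25.0000−25.0000)/(243.7966−144.0616) = 0.0000. V = [p*·25.0000 + (1−p*)·25.0000]/1.06 = 23.5849. B = V − Δ·S = 23.5849.
(1,0): S=82.6800. Δ = (V_up−V_dn)/(S_up−S_dn) = (23.5849−12.2292)/(109.1376−64.4904) = 0.2543. V = [p*·23.5849 + (1−p*)·12.2292]/1.06 = 17.0918. B = V − Δ·S = -3.9372.
(1,1): S=139.9200. Δ = (V_up−V_dn)/(S_up−S_dn) = (23.5849−23.5849)/(184.6944−109.1376) = 0.0000. V = [p*·23.5849 + (1−p*)·23.5849]/1.06 = 22.2499. B = V − Δ·S = 22.2499.
(0,0): S=106.0000. Δ = (V_up−V_dn)/(S_up−S_dn) = (22.2499−17.0918)/(139.9200−82.6800) = 0.0901. V = [p*·22.2499 + (1−p*)·17.0918]/1.06 = 18.6475. B = V − Δ·S = 9.0956.
Root portfolio cost Δ·106+B reproduces V0=18.6475.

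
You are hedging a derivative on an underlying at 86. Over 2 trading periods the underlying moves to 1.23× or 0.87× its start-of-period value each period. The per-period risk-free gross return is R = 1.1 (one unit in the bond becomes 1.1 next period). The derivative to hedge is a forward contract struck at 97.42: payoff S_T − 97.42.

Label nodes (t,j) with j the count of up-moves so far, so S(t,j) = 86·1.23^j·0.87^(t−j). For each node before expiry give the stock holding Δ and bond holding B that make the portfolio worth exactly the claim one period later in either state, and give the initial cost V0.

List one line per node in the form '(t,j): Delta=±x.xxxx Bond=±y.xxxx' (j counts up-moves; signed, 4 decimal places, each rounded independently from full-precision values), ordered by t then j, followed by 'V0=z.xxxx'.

Under the risk-neutral measure, an up-move has probability p* = (R−d)/(u−d) = 0.6389 and values discount at R = 1.1.
Payoff layer (t=2): V(2,0)=-32.3266, V(2,1)=-5.3914, V(2,2)=32.6894
(1,0): S=74.8200. Δ = (V_up−V_dn)/(S_up−S_dn) = (-5.3914−-32.3266)/(92.0286−65.0934) = 1.0000. V = [p*·-5.3914 + (1−p*)·-32.3266]/1.1 = -13.7436. B = V − Δ·S = -88.5636.
(1,1): S=105.7800. Δ = (V_up−V_dn)/(S_up−S_dn) = (32.6894−-5.3914)/(130.1094−92.0286) = 1.0000. V = [p*·32.6894 + (1−p*)·-5.3914]/1.1 = 17.2164. B = V − Δ·S = -88.5636.
(0,0): S=86.0000. Δ = (V_up−V_dn)/(S_up−S_dn) = (17.2164−-13.7436)/(105.7800−74.8200) = 1.0000. V = [p*·17.2164 + (1−p*)·-13.7436]/1.1 = 5.4876. B = V − Δ·S = -80.5124.
Root portfolio cost Δ·86+B reproduces V0=5.4876.

(0,0): Delta=1.0000 Bond=-80.5124
(1,0): Delta=1.0000 Bond=-88.5636
(1,1): Delta=1.0000 Bond=-88.5636
V0=5.4876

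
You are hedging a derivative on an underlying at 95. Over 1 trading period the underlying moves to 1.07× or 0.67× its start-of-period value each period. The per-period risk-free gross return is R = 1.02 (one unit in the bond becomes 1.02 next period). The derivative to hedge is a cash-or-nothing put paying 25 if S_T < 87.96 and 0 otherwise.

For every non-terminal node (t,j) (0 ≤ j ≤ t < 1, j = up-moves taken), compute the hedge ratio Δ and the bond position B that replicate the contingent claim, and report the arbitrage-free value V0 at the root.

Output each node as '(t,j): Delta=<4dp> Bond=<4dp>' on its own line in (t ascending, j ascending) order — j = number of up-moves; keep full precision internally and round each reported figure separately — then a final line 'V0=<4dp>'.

No-arbitrage ⇒ martingale measure with p* = (R−d)/(u−d) = 0.8750.
Terminal values V(1,·): V(1,0)=25.0000, V(1,1)=0.0000
Node (0,0) S=95.0000: V=(p*·0.0000+(1−p*)·25.0000)/1.02=3.0637; Δ=(0.0000−25.0000)/(101.6500−63.6500)=-0.6579; B=V−Δ·S=65.5637
Self-financing check: at every node Δ·S+B equals the discounted successor values.

(0,0): Delta=-0.6579 Bond=65.5637
V0=3.0637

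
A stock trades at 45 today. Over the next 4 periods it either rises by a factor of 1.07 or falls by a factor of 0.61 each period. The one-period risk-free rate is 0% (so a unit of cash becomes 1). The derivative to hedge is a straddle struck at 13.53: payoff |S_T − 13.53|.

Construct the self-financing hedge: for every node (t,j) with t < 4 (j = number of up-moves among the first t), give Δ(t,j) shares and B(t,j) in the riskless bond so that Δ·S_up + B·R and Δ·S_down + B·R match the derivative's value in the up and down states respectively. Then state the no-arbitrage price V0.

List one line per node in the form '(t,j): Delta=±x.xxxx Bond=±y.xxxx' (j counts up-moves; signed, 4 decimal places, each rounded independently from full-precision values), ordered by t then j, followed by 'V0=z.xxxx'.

No-arbitrage ⇒ martingale measure with p* = (R−d)/(u−d) = 0.8478.
Terminal values V(4,·): V(4,0)=7.2994, V(4,1)=2.6009, V(4,2)=5.6408, V(4,3)=20.0974, V(4,4)=45.4558
Node (3,0) S=10.2141: V=(p*·2.6009+(1−p*)·7.2994)/1=3.3159; Δ=(2.6009−7.2994)/(10.9291−6.2306)=-1.0000; B=V−Δ·S=13.5300
Node (3,1) S=17.9166: V=(p*·5.6408+(1−p*)·2.6009)/1=5.1782; Δ=(5.6408−2.6009)/(19.1708−10.9291)=0.3688; B=V−Δ·S=-1.4303
Node (3,2) S=31.4275: V=(p*·20.0974+(1−p*)·5.6408)/1=17.8975; Δ=(20.0974−5.6408)/(33.6274−19.1708)=1.0000; B=V−Δ·S=-13.5300
Node (3,3) S=55.1269: V=(p*·45.4558+(1−p*)·20.0974)/1=41.5969; Δ=(45.4558−20.0974)/(58.9858−33.6274)=1.0000; B=V−Δ·S=-13.5300
Node (2,0) S=16.7445: V=(p*·5.1782+(1−p*)·3.3159)/1=4.8948; Δ=(5.1782−3.3159)/(17.9166−10.2141)=0.2418; B=V−Δ·S=0.8462
Node (2,1) S=29.3715: V=(p*·17.8975+(1−p*)·5.1782)/1=15.9620; Δ=(17.8975−5.1782)/(31.4275−17.9166)=0.9414; B=V−Δ·S=-11.6887
Node (2,2) S=51.5205: V=(p*·41.5969+(1−p*)·17.8975)/1=37.9905; Δ=(41.5969−17.8975)/(55.1269−31.4275)=1.0000; B=V−Δ·S=-13.5300
Node (1,0) S=27.4500: V=(p*·15.9620+(1−p*)·4.8948)/1=14.2778; Δ=(15.9620−4.8948)/(29.3715−16.7445)=0.8765; B=V−Δ·S=-9.7812
Node (1,1) S=48.1500: V=(p*·37.9905+(1−p*)·15.9620)/1=34.6383; Δ=(37.9905−15.9620)/(51.5205−29.3715)=0.9946; B=V−Δ·S=-13.2498
Node (0,0) S=45.0000: V=(p*·34.6383+(1−p*)·14.2778)/1=31.5400; Δ=(34.6383−14.2778)/(48.1500−27.4500)=0.9836; B=V−Δ·S=-12.7220
Self-financing check: at every node Δ·S+B equals the discounted successor values.

(0,0): Delta=0.9836 Bond=-12.7220
(1,0): Delta=0.8765 Bond=-9.7812
(1,1): Delta=0.9946 Bond=-13.2498
(2,0): Delta=0.2418 Bond=0.8462
(2,1): Delta=0.9414 Bond=-11.6887
(2,2): Delta=1.0000 Bond=-13.5300
(3,0): Delta=-1.0000 Bond=13.5300
(3,1): Delta=0.3688 Bond=-1.4303
(3,2): Delta=1.0000 Bond=-13.5300
(3,3): Delta=1.0000 Bond=-13.5300
V0=31.5400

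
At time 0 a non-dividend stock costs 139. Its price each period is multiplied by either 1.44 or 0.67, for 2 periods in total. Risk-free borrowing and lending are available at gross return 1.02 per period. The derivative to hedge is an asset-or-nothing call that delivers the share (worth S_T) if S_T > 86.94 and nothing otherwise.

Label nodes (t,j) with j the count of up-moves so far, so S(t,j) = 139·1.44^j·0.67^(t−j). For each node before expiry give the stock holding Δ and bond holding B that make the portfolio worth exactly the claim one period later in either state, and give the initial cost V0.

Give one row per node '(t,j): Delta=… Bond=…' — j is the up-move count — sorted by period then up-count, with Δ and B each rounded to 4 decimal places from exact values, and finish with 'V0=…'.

Risk-neutral probability p* = (R−d)/(u−d) = (1.02−0.67)/(1.44−0.67) = 0.4545.
Payoff layer (t=2): V(2,0)=0.0000, V(2,1)=134.1072, V(2,2)=288.2304
Node (1,0) S=93.1300: V=(p*·134.1072+(1−p*)·0.0000)/1.02=59.7626; Δ=(134.1072−0.0000)/(134.1072−62.3971)=1.8701; B=V−Δ·S=-114.4026
Node (1,1) S=200.1600: V=(p*·288.2304+(1−p*)·134.1072)/1.02=200.1600; Δ=(288.2304−134.1072)/(288.2304−134.1072)=1.0000; B=V−Δ·S=0.0000
Node (0,0) S=139.0000: V=(p*·200.1600+(1−p*)·59.7626)/1.02=121.1565; Δ=(200.1600−59.7626)/(200.1600−93.1300)=1.3118; B=V−Δ·S=-61.1779
The time-0 hedge costs 121.1565, which is the no-arbitrage price.

(0,0): Delta=1.3118 Bond=-61.1779
(1,0): Delta=1.8701 Bond=-114.4026
(1,1): Delta=1.0000 Bond=0.0000
V0=121.1565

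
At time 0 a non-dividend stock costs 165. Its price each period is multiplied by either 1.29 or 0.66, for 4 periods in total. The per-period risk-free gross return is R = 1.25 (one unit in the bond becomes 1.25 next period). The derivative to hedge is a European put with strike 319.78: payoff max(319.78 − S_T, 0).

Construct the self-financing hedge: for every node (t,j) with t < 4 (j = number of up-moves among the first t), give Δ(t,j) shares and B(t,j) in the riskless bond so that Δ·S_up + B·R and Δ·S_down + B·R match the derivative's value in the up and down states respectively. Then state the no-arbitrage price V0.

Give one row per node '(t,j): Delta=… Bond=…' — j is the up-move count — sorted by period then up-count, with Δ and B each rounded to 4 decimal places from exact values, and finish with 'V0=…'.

(0,0): Delta=-0.4452 Bond=82.6459
(1,0): Delta=-1.0000 Bond=163.7274
(1,1): Delta=-0.4259 Bond=99.2111
(2,0): Delta=-1.0000 Bond=204.6592
(2,1): Delta=-1.0000 Bond=204.6592
(2,2): Delta=-0.4060 Bond=118.5464
(3,0): Delta=-1.0000 Bond=255.8240
(3,1): Delta=-1.0000 Bond=255.8240
(3,2): Delta=-1.0000 Bond=255.8240
(3,3): Delta=-0.3854 Bond=140.8853
V0=9.1913

Since d<R<u, set p* = (R−d)/(u−d) = 0.9365; price each node as the discounted p*-expectation of its children.
Terminal payoffs: V(4,0)=288.4717, V(4,1)=258.5865, V(4,2)=200.1745, V(4,3)=86.0056, V(4,4)=0.0000
Node (3,0) S=47.4368: V=(p*·258.5865+(1−p*)·288.4717)/1.25=208.3872; Δ=(258.5865−288.4717)/(61.1935−31.3083)=-1.0000; B=V−Δ·S=255.8240
Node (3,1) S=92.7175: V=(p*·200.1745+(1−p*)·258.5865)/1.25=163.1065; Δ=(200.1745−258.5865)/(119.6055−61.1935)=-1.0000; B=V−Δ·S=255.8240
Node (3,2) S=181.2205: V=(p*·86.0056+(1−p*)·200.1745)/1.25=74.6035; Δ=(86.0056−200.1745)/(233.7744−119.6055)=-1.0000; B=V−Δ·S=255.8240
Node (3,3) S=354.2037: V=(p*·0.0000+(1−p*)·86.0056)/1.25=4.3685; Δ=(0.0000−86.0056)/(456.9228−233.7744)=-0.3854; B=V−Δ·S=140.8853
Node (2,0) S=71.8740: V=(p*·163.1065+(1−p*)·208.3872)/1.25=132.7852; Δ=(163.1065−208.3872)/(92.7175−47.4368)=-1.0000; B=V−Δ·S=204.6592
Node (2,1) S=140.4810: V=(p*·74.6035+(1−p*)·163.1065)/1.25=64.1782; Δ=(74.6035−163.1065)/(181.2205−92.7175)=-1.0000; B=V−Δ·S=204.6592
Node (2,2) S=274.5765: V=(p*·4.3685+(1−p*)·74.6035)/1.25=7.0623; Δ=(4.3685−74.6035)/(354.2037−181.2205)=-0.4060; B=V−Δ·S=118.5464
Node (1,0) S=108.9000: V=(p*·64.1782+(1−p*)·132.7852)/1.25=54.8274; Δ=(64.1782−132.7852)/(140.4810−71.8740)=-1.0000; B=V−Δ·S=163.7274
Node (1,1) S=212.8500: V=(p*·7.0623+(1−p*)·64.1782)/1.25=8.5510; Δ=(7.0623−64.1782)/(274.5765−140.4810)=-0.4259; B=V−Δ·S=99.2111
Node (0,0) S=165.0000: V=(p*·8.5510+(1−p*)·54.8274)/1.25=9.1913; Δ=(8.5510−54.8274)/(212.8500−108.9000)=-0.4452; B=V−Δ·S=82.6459
Self-financing check: at every node Δ·S+B equals the discounted successor values.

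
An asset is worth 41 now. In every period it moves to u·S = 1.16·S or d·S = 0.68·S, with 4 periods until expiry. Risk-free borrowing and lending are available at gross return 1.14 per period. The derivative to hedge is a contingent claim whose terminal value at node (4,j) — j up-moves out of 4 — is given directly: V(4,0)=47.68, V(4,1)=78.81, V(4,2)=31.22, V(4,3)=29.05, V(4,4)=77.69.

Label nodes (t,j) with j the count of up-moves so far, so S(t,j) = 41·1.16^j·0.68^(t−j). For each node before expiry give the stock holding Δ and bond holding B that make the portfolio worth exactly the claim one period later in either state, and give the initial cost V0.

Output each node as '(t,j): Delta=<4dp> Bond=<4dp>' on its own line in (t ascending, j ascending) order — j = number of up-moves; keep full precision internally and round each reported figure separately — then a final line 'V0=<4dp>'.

(0,0): Delta=1.4516 Bond=-18.0064
(1,0): Delta=-0.3300 Bond=29.1453
(1,1): Delta=1.4971 Bond=-22.6870
(2,0): Delta=-4.2712 Bond=107.9451
(2,1): Delta=-0.2296 Bond=29.9770
(2,2): Delta=1.5411 Bond=-28.2911
(3,0): Delta=5.0307 Bond=3.1396
(3,1): Delta=-4.5083 Bond=128.2712
(3,2): Delta=-0.1205 Bond=30.0826
(3,3): Delta=1.5834 Bond=-34.9620
V0=41.5112

Since d<R<u, set p* = (R−d)/(u−d) = 0.9583; price each node as the discounted p*-expectation of its children.
Terminal payoffs: V(4,0)=47.6800, V(4,1)=78.8100, V(4,2)=31.2200, V(4,3)=29.0500, V(4,4)=77.6900
Node (3,0) S=12.8917: V=(p*·78.8100+(1−p*)·47.6800)/1.14=67.9938; Δ=(78.8100−47.6800)/(14.9544−8.7664)=5.0307; B=V−Δ·S=3.1396
Node (3,1) S=21.9917: V=(p*·31.2200+(1−p*)·78.8100)/1.14=29.1254; Δ=(31.2200−78.8100)/(25.5104−14.9544)=-4.5083; B=V−Δ·S=128.2712
Node (3,2) S=37.5153: V=(p*·29.0500+(1−p*)·31.2200)/1.14=25.5618; Δ=(29.0500−31.2200)/(43.5178−25.5104)=-0.1205; B=V−Δ·S=30.0826
Node (3,3) S=63.9967: V=(p*·77.6900+(1−p*)·29.0500)/1.14=66.3713; Δ=(77.6900−29.0500)/(74.2362−43.5178)=1.5834; B=V−Δ·S=-34.9620
Node (2,0) S=18.9584: V=(p*·29.1254+(1−p*)·67.9938)/1.14=26.9692; Δ=(29.1254−67.9938)/(21.9917−12.8917)=-4.2712; B=V−Δ·S=107.9451
Node (2,1) S=32.3408: V=(p*·25.5618+(1−p*)·29.1254)/1.14=22.5529; Δ=(25.5618−29.1254)/(37.5153−21.9917)=-0.2296; B=V−Δ·S=29.9770
Node (2,2) S=55.1696: V=(p*·66.3713+(1−p*)·25.5618)/1.14=56.7289; Δ=(66.3713−25.5618)/(63.9967−37.5153)=1.5411; B=V−Δ·S=-28.2911
Node (1,0) S=27.8800: V=(p*·22.5529+(1−p*)·26.9692)/1.14=19.9446; Δ=(22.5529−26.9692)/(32.3408−18.9584)=-0.3300; B=V−Δ·S=29.1453
Node (1,1) S=47.5600: V=(p*·56.7289+(1−p*)·22.5529)/1.14=48.5131; Δ=(56.7289−22.5529)/(55.1696−32.3408)=1.4971; B=V−Δ·S=-22.6870
Node (0,0) S=41.0000: V=(p*·48.5131+(1−p*)·19.9446)/1.14=41.5112; Δ=(48.5131−19.9446)/(47.5600−27.8800)=1.4516; B=V−Δ·S=-18.0064
Root portfolio cost Δ·41+B reproduces V0=41.5112.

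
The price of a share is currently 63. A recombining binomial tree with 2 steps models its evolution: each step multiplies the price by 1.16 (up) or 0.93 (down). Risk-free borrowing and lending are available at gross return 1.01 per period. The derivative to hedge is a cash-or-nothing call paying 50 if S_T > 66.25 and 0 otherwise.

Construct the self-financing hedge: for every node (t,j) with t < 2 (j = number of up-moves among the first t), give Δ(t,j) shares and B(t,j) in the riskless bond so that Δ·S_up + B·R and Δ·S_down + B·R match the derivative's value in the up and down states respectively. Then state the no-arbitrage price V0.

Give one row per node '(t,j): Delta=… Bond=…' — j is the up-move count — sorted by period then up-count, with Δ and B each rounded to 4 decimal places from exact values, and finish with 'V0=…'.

Under the risk-neutral measure, an up-move has probability p* = (R−d)/(u−d) = 0.3478 and values discount at R = 1.01.
Terminal values V(2,·): V(2,0)=0.0000, V(2,1)=50.0000, V(2,2)=50.0000
  t=1,j=0: stock 58.5900 → up 67.9644 (V=50.0000), down 54.4887 (V=0.0000). Price 17.2191; hedge Δ=3.7104, bond B=-200.1722.
  t=1,j=1: stock 73.0800 → up 84.7728 (V=50.0000), down 67.9644 (V=50.0000). Price 49.5050; hedge Δ=0.0000, bond B=49.5050.
  t=0,j=0: stock 63.0000 → up 73.0800 (V=49.5050), down 58.5900 (V=17.2191). Price 28.1673; hedge Δ=2.2281, bond B=-112.2059.
Root portfolio cost Δ·63+B reproduces V0=28.1673.

(0,0): Delta=2.2281 Bond=-112.2059
(1,0): Delta=3.7104 Bond=-200.1722
(1,1): Delta=0.0000 Bond=49.5050
V0=28.1673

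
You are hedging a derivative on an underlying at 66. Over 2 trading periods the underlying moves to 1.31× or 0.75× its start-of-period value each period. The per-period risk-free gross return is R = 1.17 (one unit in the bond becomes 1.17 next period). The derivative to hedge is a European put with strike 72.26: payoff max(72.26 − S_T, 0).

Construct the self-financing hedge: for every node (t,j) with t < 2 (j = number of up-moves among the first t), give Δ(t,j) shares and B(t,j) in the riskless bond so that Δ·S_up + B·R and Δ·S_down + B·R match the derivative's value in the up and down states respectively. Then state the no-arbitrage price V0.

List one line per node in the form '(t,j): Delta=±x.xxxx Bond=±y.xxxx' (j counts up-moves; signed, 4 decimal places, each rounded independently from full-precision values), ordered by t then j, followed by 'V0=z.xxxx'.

Risk-neutral probability p* = (R−d)/(u−d) = (1.17−0.75)/(1.31−0.75) = 0.7500.
Terminal values V(2,·): V(2,0)=35.1350, V(2,1)=7.4150, V(2,2)=0.0000
(1,0): S=49.5000. Δ = (V_up−V_dn)/(S_up−S_dn) = (7.4150−35.1350)/(64.8450−37.1250) = -1.0000. V = [p*·7.4150 + (1−p*)·35.1350]/1.17 = 12.2607. B = V − Δ·S = 61.7607.
(1,1): S=86.4600. Δ = (V_up−V_dn)/(S_up−S_dn) = (0.0000−7.4150)/(113.2626−64.8450) = -0.1531. V = [p*·0.0000 + (1−p*)·7.4150]/1.17 = 1.5844. B = V − Δ·S = 14.8255.
(0,0): S=66.0000. Δ = (V_up−V_dn)/(S_up−S_dn) = (1.5844−12.2607)/(86.4600−49.5000) = -0.2889. V = [p*·1.5844 + (1−p*)·12.2607]/1.17 = 3.6354. B = V − Δ·S = 22.7002.
The time-0 hedge costs 3.6354, which is the no-arbitrage price.

(0,0): Delta=-0.2889 Bond=22.7002
(1,0): Delta=-1.0000 Bond=61.7607
(1,1): Delta=-0.1531 Bond=14.8255
V0=3.6354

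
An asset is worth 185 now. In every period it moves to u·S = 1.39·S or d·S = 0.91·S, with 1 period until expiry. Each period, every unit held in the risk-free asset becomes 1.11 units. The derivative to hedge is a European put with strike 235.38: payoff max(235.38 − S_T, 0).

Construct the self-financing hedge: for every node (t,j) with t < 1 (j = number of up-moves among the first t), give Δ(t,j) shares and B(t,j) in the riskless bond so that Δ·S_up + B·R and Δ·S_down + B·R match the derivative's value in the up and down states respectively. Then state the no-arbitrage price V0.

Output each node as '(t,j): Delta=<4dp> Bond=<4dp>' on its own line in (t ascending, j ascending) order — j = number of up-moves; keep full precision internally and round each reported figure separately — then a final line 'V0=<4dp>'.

(0,0): Delta=-0.7548 Bond=174.8718
V0=35.2260

The replicating-portfolio and risk-neutral prices coincide; use p* = (1.11−0.91)/(1.39−0.91) = 0.4167 for the latter.
Terminal payoffs: V(1,0)=67.0300, V(1,1)=0.0000
  t=0,j=0: stock 185.0000 → up 257.1500 (V=0.0000), down 168.3500 (V=67.0300). Price 35.2260; hedge Δ=-0.7548, bond B=174.8718.
Self-financing check: at every node Δ·S+B equals the discounted successor values.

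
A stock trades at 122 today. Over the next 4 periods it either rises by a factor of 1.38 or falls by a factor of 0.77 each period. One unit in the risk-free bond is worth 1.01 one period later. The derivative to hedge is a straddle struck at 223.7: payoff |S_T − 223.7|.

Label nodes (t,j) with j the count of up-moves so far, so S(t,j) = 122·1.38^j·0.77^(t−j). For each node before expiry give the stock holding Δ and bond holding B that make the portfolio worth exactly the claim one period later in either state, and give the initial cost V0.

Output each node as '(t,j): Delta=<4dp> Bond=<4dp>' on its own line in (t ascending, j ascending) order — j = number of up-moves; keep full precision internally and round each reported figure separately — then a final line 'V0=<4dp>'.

Risk-neutral probability p* = (R−d)/(u−d) = (1.01−0.77)/(1.38−0.77) = 0.3934.
Terminal payoffs: V(4,0)=180.8133, V(4,1)=146.8381, V(4,2)=85.9475, V(4,3)=23.1811, V(4,4)=218.7622
  t=3,j=0: stock 55.6970 → up 76.8619 (V=146.8381), down 42.8867 (V=180.8133). Price 165.7881; hedge Δ=-1.0000, bond B=221.4851.
  t=3,j=1: stock 99.8206 → up 137.7525 (V=85.9475), down 76.8619 (V=146.8381). Price 121.6645; hedge Δ=-1.0000, bond B=221.4851.
  t=3,j=2: stock 178.8993 → up 246.8811 (V=23.1811), down 137.7525 (V=85.9475). Price 60.6461; hedge Δ=-0.5752, bond B=163.5418.
  t=3,j=3: stock 320.6248 → up 442.4622 (V=218.7622), down 246.8811 (V=23.1811). Price 99.1396; hedge Δ=1.0000, bond B=-221.4851.
  t=2,j=0: stock 72.3338 → up 99.8206 (V=121.6645), down 55.6970 (V=165.7881). Price 146.9584; hedge Δ=-1.0000, bond B=219.2922.
  t=2,j=1: stock 129.6372 → up 178.8993 (V=60.6461), down 99.8206 (V=121.6645). Price 96.6903; hedge Δ=-0.7716, bond B=196.7206.
  t=2,j=2: stock 232.3368 → up 320.6248 (V=99.1396), down 178.8993 (V=60.6461). Price 75.0407; hedge Δ=0.2716, bond B=11.9365.
  t=1,j=0: stock 93.9400 → up 129.6372 (V=96.6903), down 72.3338 (V=146.9584). Price 125.9216; hedge Δ=-0.8772, bond B=208.3283.
  t=1,j=1: stock 168.3600 → up 232.3368 (V=75.0407), down 129.6372 (V=96.6903). Price 87.2994; hedge Δ=-0.2108, bond B=122.7907.
  t=0,j=0: stock 122.0000 → up 168.3600 (V=87.2994), down 93.9400 (V=125.9216). Price 109.6297; hedge Δ=-0.5190, bond B=172.9447.
Root portfolio cost Δ·122+B reproduces V0=109.6297.

(0,0): Delta=-0.5190 Bond=172.9447
(1,0): Delta=-0.8772 Bond=208.3283
(1,1): Delta=-0.2108 Bond=122.7907
(2,0): Delta=-1.0000 Bond=219.2922
(2,1): Delta=-0.7716 Bond=196.7206
(2,2): Delta=0.2716 Bond=11.9365
(3,0): Delta=-1.0000 Bond=221.4851
(3,1): Delta=-1.0000 Bond=221.4851
(3,2): Delta=-0.5752 Bond=163.5418
(3,3): Delta=1.0000 Bond=-221.4851
V0=109.6297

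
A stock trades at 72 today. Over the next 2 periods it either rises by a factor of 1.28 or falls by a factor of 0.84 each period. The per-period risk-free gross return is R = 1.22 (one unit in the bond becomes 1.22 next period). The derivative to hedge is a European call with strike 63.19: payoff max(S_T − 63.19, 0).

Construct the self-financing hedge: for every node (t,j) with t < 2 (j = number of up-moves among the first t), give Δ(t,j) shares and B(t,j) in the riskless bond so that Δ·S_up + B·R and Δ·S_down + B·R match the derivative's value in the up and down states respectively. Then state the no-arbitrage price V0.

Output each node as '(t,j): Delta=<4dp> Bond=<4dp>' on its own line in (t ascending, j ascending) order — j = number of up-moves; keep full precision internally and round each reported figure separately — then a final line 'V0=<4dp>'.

(0,0): Delta=0.9563 Bond=-39.1536
(1,0): Delta=0.5345 Bond=-22.2587
(1,1): Delta=1.0000 Bond=-51.7951
V0=29.6998

Since d<R<u, set p* = (R−d)/(u−d) = 0.8636; price each node as the discounted p*-expectation of its children.
Terminal payoffs: V(2,0)=0.0000, V(2,1)=14.2244, V(2,2)=54.7748
(1,0): S=60.4800. Δ = (V_up−V_dn)/(S_up−S_dn) = (14.2244−0.0000)/(77.4144−50.8032) = 0.5345. V = [p*·14.2244 + (1−p*)·0.0000]/1.22 = 10.0694. B = V − Δ·S = -22.2587.
(1,1): S=92.1600. Δ = (V_up−V_dn)/(S_up−S_dn) = (54.7748−14.2244)/(117.9648−77.4144) = 1.0000. V = [p*·54.7748 + (1−p*)·14.2244]/1.22 = 40.3649. B = V − Δ·S = -51.7951.
(0,0): S=72.0000. Δ = (V_up−V_dn)/(S_up−S_dn) = (40.3649−10.0694)/(92.1600−60.4800) = 0.9563. V = [p*·40.3649 + (1−p*)·10.0694]/1.22 = 29.6998. B = V − Δ·S = -39.1536.
Each (Δ,B) replicates both successor values, so the strategy is self-financing and V0 is arbitrage-free.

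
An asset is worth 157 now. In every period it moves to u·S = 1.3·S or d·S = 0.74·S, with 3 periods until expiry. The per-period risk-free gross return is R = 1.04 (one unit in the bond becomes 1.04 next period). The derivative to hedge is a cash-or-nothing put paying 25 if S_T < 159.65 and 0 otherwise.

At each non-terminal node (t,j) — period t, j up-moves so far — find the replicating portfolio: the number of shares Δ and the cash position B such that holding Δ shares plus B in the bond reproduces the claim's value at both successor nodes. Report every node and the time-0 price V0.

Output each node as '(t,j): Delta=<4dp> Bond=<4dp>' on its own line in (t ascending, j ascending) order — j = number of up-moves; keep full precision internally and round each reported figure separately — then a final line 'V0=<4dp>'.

(0,0): Delta=-0.1308 Bond=30.4560
(1,0): Delta=-0.1979 Bond=39.4764
(1,1): Delta=-0.0976 Bond=24.9123
(2,0): Delta=0.0000 Bond=24.0385
(2,1): Delta=-0.2956 Bond=55.8036
(2,2): Delta=0.0000 Bond=0.0000
V0=9.9239

Risk-neutral probability p* = (R−d)/(u−d) = (1.04−0.74)/(1.3−0.74) = 0.5357.
Terminal values V(3,·): V(3,0)=25.0000, V(3,1)=25.0000, V(3,2)=0.0000, V(3,3)=0.0000
(2,0): S=85.9732. Δ = (V_up−V_dn)/(S_up−S_dn) = (25.0000−25.0000)/(111.7652−63.6202) = 0.0000. V = [p*·25.0000 + (1−p*)·25.0000]/1.04 = 24.0385. B = V − Δ·S = 24.0385.
(2,1): S=151.0340. Δ = (V_up−V_dn)/(S_up−S_dn) = (0.0000−25.0000)/(196.3442−111.7652) = -0.2956. V = [p*·0.0000 + (1−p*)·25.0000]/1.04 = 11.1607. B = V − Δ·S = 55.8036.
(2,2): S=265.3300. Δ = (V_up−V_dn)/(S_up−S_dn) = (0.0000−0.0000)/(344.9290−196.3442) = 0.0000. V = [p*·0.0000 + (1−p*)·0.0000]/1.04 = 0.0000. B = V − Δ·S = 0.0000.
(1,0): S=116.1800. Δ = (V_up−V_dn)/(S_up−S_dn) = (11.1607−24.0385)/(151.0340−85.9732) = -0.1979. V = [p*·11.1607 + (1−p*)·24.0385]/1.04 = 16.4805. B = V − Δ·S = 39.4764.
(1,1): S=204.1000. Δ = (V_up−V_dn)/(S_up−S_dn) = (0.0000−11.1607)/(265.3300−151.0340) = -0.0976. V = [p*·0.0000 + (1−p*)·11.1607]/1.04 = 4.9825. B = V − Δ·S = 24.9123.
(0,0): S=157.0000. Δ = (V_up−V_dn)/(S_up−S_dn) = (4.9825−16.4805)/(204.1000−116.1800) = -0.1308. V = [p*·4.9825 + (1−p*)·16.4805]/1.04 = 9.9239. B = V − Δ·S = 30.4560.
Root portfolio cost Δ·157+B reproduces V0=9.9239.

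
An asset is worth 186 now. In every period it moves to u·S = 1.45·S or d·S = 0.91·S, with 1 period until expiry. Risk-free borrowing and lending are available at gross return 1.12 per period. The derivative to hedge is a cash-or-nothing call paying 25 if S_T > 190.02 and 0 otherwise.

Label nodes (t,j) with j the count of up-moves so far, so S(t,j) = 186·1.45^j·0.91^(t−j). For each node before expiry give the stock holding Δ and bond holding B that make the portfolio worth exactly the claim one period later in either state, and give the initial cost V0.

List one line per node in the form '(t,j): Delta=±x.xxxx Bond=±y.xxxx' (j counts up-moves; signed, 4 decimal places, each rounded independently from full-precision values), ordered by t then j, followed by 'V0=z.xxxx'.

Under the risk-neutral measure, an up-move has probability p* = (R−d)/(u−d) = 0.3889 and values discount at R = 1.12.
Terminal payoffs: V(1,0)=0.0000, V(1,1)=25.0000
  t=0,j=0: stock 186.0000 → up 269.7000 (V=25.0000), down 169.2600 (V=0.0000). Price 8.6806; hedge Δ=0.2489, bond B=-37.6157.
Self-financing check: at every node Δ·S+B equals the discounted successor values.

(0,0): Delta=0.2489 Bond=-37.6157
V0=8.6806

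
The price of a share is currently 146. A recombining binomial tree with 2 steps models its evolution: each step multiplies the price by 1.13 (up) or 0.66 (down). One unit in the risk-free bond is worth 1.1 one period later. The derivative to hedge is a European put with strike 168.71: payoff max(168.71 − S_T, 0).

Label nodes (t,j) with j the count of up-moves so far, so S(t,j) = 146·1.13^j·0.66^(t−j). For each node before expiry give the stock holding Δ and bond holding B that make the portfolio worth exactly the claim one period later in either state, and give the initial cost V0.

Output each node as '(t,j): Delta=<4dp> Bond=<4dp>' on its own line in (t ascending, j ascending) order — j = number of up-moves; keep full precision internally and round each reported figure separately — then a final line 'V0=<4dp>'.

Risk-neutral probability p* = (R−d)/(u−d) = (1.1−0.66)/(1.13−0.66) = 0.9362.
Terminal payoffs: V(2,0)=105.1124, V(2,1)=59.8232, V(2,2)=0.0000
(1,0): S=96.3600. Δ = (V_up−V_dn)/(S_up−S_dn) = (59.8232−105.1124)/(108.8868−63.5976) = -1.0000. V = [p*·59.8232 + (1−p*)·105.1124]/1.1 = 57.0127. B = V − Δ·S = 153.3727.
(1,1): S=164.9800. Δ = (V_up−V_dn)/(S_up−S_dn) = (0.0000−59.8232)/(186.4274−108.8868) = -0.7715. V = [p*·0.0000 + (1−p*)·59.8232]/1.1 = 3.4714. B = V − Δ·S = 130.7548.
(0,0): S=146.0000. Δ = (V_up−V_dn)/(S_up−S_dn) = (3.4714−57.0127)/(164.9800−96.3600) = -0.7803. V = [p*·3.4714 + (1−p*)·57.0127]/1.1 = 6.2626. B = V − Δ·S = 120.1804.
Self-financing check: at every node Δ·S+B equals the discounted successor values.

(0,0): Delta=-0.7803 Bond=120.1804
(1,0): Delta=-1.0000 Bond=153.3727
(1,1): Delta=-0.7715 Bond=130.7548
V0=6.2626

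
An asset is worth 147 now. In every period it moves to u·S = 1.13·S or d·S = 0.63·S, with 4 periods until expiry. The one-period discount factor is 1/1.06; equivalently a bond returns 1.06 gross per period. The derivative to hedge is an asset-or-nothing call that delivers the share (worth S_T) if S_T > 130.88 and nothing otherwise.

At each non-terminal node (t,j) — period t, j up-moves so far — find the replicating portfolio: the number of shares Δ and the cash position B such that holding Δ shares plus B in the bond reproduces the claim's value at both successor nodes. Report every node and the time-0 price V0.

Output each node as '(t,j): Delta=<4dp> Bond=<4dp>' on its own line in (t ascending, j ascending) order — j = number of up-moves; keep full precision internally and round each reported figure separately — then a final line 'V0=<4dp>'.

(0,0): Delta=1.2447 Bond=-41.4273
(1,0): Delta=1.8995 Bond=-104.5546
(1,1): Delta=1.1853 Bond=-34.0410
(2,0): Delta=0.0000 Bond=0.0000
(2,1): Delta=2.0720 Bond=-128.8696
(2,2): Delta=1.1048 Bond=-20.9788
(3,0): Delta=0.0000 Bond=0.0000
(3,1): Delta=0.0000 Bond=0.0000
(3,2): Delta=2.2600 Bond=-158.8393
(3,3): Delta=1.0000 Bond=0.0000
V0=141.5498

Under the risk-neutral measure, an up-move has probability p* = (R−d)/(u−d) = 0.8600 and values discount at R = 1.06.
Payoff layer (t=4): V(4,0)=0.0000, V(4,1)=0.0000, V(4,2)=0.0000, V(4,3)=133.6267, V(4,4)=239.6796
Node (3,0) S=36.7569: V=(p*·0.0000+(1−p*)·0.0000)/1.06=0.0000; Δ=(0.0000−0.0000)/(41.5353−23.1569)=0.0000; B=V−Δ·S=0.0000
Node (3,1) S=65.9291: V=(p*·0.0000+(1−p*)·0.0000)/1.06=0.0000; Δ=(0.0000−0.0000)/(74.4998−41.5353)=0.0000; B=V−Δ·S=0.0000
Node (3,2) S=118.2537: V=(p*·133.6267+(1−p*)·0.0000)/1.06=108.4141; Δ=(133.6267−0.0000)/(133.6267−74.4998)=2.2600; B=V−Δ·S=-158.8393
Node (3,3) S=212.1059: V=(p*·239.6796+(1−p*)·133.6267)/1.06=212.1059; Δ=(239.6796−133.6267)/(239.6796−133.6267)=1.0000; B=V−Δ·S=0.0000
Node (2,0) S=58.3443: V=(p*·0.0000+(1−p*)·0.0000)/1.06=0.0000; Δ=(0.0000−0.0000)/(65.9291−36.7569)=0.0000; B=V−Δ·S=0.0000
Node (2,1) S=104.6493: V=(p*·108.4141+(1−p*)·0.0000)/1.06=87.9586; Δ=(108.4141−0.0000)/(118.2537−65.9291)=2.0720; B=V−Δ·S=-128.8696
Node (2,2) S=187.7043: V=(p*·212.1059+(1−p*)·108.4141)/1.06=186.4047; Δ=(212.1059−108.4141)/(212.1059−118.2537)=1.1048; B=V−Δ·S=-20.9788
Node (1,0) S=92.6100: V=(p*·87.9586+(1−p*)·0.0000)/1.06=71.3627; Δ=(87.9586−0.0000)/(104.6493−58.3443)=1.8995; B=V−Δ·S=-104.5546
Node (1,1) S=166.1100: V=(p*·186.4047+(1−p*)·87.9586)/1.06=162.8512; Δ=(186.4047−87.9586)/(187.7043−104.6493)=1.1853; B=V−Δ·S=-34.0410
Node (0,0) S=147.0000: V=(p*·162.8512+(1−p*)·71.3627)/1.06=141.5498; Δ=(162.8512−71.3627)/(166.1100−92.6100)=1.2447; B=V−Δ·S=-41.4273
Check: Δ(0,0)·S0 + B(0,0) = 141.5498 = V0.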